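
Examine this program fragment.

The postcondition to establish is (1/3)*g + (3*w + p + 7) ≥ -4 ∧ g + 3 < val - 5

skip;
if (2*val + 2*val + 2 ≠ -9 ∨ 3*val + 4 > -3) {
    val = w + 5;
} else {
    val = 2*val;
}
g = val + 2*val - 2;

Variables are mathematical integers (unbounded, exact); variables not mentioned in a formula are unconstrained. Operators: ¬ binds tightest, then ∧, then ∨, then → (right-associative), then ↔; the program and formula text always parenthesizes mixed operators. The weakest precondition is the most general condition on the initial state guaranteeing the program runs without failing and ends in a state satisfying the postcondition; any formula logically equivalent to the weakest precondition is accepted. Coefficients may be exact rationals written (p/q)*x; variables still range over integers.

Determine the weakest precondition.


Working backward. After the program, the postcondition (1/3)*g + (3*w + p + 7) ≥ -4 ∧ g + 3 < val - 5 must hold; in canonical form it is (1/3)*g + p + 3*w ≥ -11 ∧ g < val - 8.
Before g := val + 2*val - 2: p + val + 3*w ≥ -31/3 ∧ 2*val < -6
Then branch requires p + 4*w ≥ -46/3 ∧ 2*w < -16; else branch requires p + 2*val + 3*w ≥ -31/3 ∧ 4*val < -6.
Before the if: ((4*val ≠ -11 ∨ 3*val > -7) → (p + 4*w ≥ -46/3 ∧ 2*w < -16)) ∧ ((¬(4*val ≠ -11 ∨ 3*val > -7)) → (p + 2*val + 3*w ≥ -31/3 ∧ 4*val < -6))
Before skip: ((4*val ≠ -11 ∨ 3*val > -7) → (p + 4*w ≥ -46/3 ∧ 2*w < -16)) ∧ ((¬(4*val ≠ -11 ∨ 3*val > -7)) → (p + 2*val + 3*w ≥ -31/3 ∧ 4*val < -6))
Answer: WP = ((4*val ≠ -11 ∨ 3*val > -7) → (p + 4*w ≥ -46/3 ∧ 2*w < -16)) ∧ ((¬(4*val ≠ -11 ∨ 3*val > -7)) → (p + 2*val + 3*w ≥ -31/3 ∧ 4*val < -6))


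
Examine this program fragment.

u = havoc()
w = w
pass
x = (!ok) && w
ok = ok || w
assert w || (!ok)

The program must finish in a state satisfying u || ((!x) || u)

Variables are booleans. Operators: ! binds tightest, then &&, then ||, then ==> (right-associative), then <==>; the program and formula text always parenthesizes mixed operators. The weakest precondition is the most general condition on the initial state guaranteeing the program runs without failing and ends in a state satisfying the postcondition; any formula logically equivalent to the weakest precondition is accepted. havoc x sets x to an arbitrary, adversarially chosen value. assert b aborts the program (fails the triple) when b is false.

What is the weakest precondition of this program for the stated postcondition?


Working backward. After the program, the postcondition u || ((!x) || u) must hold; in canonical form it is u || (!x).
Before assert w || (!ok): (w || (!ok)) && (u || (!x))
Before ok := ok || w: (w || (!(ok || w))) && (u || (!x))
Before x := (!ok) && w: (w || (!(ok || w))) && (u || (!((!ok) && w)))
Before skip: (w || (!(ok || w))) && (u || (!((!ok) && w)))
Before w := w: (w || (!(ok || w))) && (u || (!((!ok) && w)))
Before havoc u: (w || (!(ok || w))) && (!((!ok) && w))
Answer: WP = (w || (!(ok || w))) && (!((!ok) && w))


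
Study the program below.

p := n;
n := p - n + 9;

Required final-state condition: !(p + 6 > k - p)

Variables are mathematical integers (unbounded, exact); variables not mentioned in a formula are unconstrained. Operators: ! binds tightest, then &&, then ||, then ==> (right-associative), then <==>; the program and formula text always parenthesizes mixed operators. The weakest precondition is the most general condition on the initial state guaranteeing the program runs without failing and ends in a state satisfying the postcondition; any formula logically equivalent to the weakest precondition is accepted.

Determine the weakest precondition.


Working backward. After the program, the postcondition !(p + 6 > k - p) must hold; in canonical form it is !(2*p > k - 6).
Before n := p - n + 9: !(2*p > k - 6)
Before p := n: !(2*n > k - 6)
Answer: WP = !(2*n > k - 6)


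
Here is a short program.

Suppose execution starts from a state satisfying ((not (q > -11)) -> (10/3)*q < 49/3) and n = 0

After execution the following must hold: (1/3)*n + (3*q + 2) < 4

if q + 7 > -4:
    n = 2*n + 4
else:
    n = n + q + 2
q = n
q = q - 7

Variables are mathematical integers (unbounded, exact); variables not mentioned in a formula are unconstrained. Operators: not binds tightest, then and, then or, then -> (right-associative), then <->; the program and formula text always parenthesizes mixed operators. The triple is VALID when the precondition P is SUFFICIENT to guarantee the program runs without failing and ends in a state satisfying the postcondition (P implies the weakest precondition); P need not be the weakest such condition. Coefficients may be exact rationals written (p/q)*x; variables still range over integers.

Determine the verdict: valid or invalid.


Working backward. After the program, the postcondition (1/3)*n + (3*q + 2) < 4 must hold; in canonical form it is (1/3)*n + 3*q < 2.
Before q := q - 7: (1/3)*n + 3*q < 23
Before q := n: (10/3)*n < 23
Then branch requires (20/3)*n < 29/3; else branch requires (10/3)*n + (10/3)*q < 49/3.
Before the if: (q > -11 -> (20/3)*n < 29/3) and ((not (q > -11)) -> (10/3)*n + (10/3)*q < 49/3)
The weakest precondition is (q > -11 -> (20/3)*n < 29/3) and ((not (q > -11)) -> (10/3)*n + (10/3)*q < 49/3).
Check whether ((not (q > -11)) -> (10/3)*q < 49/3) and n = 0 implies it.
Every state satisfying the precondition satisfies the weakest precondition: the implication holds.
Answer: valid


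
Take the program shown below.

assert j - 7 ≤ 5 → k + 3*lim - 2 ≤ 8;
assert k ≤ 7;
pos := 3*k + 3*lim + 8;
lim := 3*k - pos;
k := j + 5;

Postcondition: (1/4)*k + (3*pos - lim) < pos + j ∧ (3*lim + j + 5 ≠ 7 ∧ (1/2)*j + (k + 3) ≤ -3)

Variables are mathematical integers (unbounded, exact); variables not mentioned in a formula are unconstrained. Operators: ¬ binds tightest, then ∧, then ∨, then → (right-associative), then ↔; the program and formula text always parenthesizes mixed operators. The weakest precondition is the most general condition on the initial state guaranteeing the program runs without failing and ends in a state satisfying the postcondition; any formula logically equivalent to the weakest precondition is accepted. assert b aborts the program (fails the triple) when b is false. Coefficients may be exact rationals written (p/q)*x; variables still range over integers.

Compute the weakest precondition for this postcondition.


Working backward. After the program, the postcondition (1/4)*k + (3*pos - lim) < pos + j ∧ (3*lim + j + 5 ≠ 7 ∧ (1/2)*j + (k + 3) ≤ -3) must hold; in canonical form it is (1/4)*k + 2*pos < j + lim ∧ j + 3*lim ≠ 2 ∧ (1/2)*j + k ≤ -6.
Before k := j + 5: 2*pos < (3/4)*j + lim - 5/4 ∧ j + 3*lim ≠ 2 ∧ (3/2)*j ≤ -11
Before lim := 3*k - pos: 3*pos < (3/4)*j + 3*k - 5/4 ∧ j + 9*k ≠ 3*pos + 2 ∧ (3/2)*j ≤ -11
Before pos := 3*k + 3*lim + 8: 6*k + 9*lim < (3/4)*j - 101/4 ∧ j ≠ 9*lim + 26 ∧ (3/2)*j ≤ -11
Before assert k ≤ 7: k ≤ 7 ∧ 6*k + 9*lim < (3/4)*j - 101/4 ∧ j ≠ 9*lim + 26 ∧ (3/2)*j ≤ -11
Before assert j - 7 ≤ 5 → k + 3*lim - 2 ≤ 8: (j ≤ 12 → k + 3*lim ≤ 10) ∧ k ≤ 7 ∧ 6*k + 9*lim < (3/4)*j - 101/4 ∧ j ≠ 9*lim + 26 ∧ (3/2)*j ≤ -11
Answer: WP = (j ≤ 12 → k + 3*lim ≤ 10) ∧ k ≤ 7 ∧ 6*k + 9*lim < (3/4)*j - 101/4 ∧ j ≠ 9*lim + 26 ∧ (3/2)*j ≤ -11


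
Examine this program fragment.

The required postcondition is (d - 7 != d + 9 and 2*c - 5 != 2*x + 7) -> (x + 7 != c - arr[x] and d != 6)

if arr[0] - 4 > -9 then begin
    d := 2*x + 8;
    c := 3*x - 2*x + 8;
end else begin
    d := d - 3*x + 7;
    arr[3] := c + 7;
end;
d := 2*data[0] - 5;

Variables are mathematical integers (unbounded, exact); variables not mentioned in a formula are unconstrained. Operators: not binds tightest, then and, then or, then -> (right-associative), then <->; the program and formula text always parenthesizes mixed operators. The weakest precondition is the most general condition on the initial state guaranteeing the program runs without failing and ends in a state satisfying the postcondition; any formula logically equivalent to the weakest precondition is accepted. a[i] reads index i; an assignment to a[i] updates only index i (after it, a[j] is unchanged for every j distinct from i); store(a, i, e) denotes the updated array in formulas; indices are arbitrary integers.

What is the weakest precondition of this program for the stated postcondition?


Working backward. After the program, the postcondition (d - 7 != d + 9 and 2*c - 5 != 2*x + 7) -> (x + 7 != c - arr[x] and d != 6) must hold; in canonical form it is 2*c != 2*x + 12 -> (arr[x] + x != c - 7 and d != 6).
Before d := 2*data[0] - 5: 2*c != 2*x + 12 -> (arr[x] + x != c - 7 and 2*data[0] != 11)
Then branch requires arr[x] != 1 and 2*data[0] != 11; else branch requires 2*c != 2*x + 12 -> (store(arr, 3, c + 7)[x] + x != c - 7 and 2*data[0] != 11).
Before the if: (arr[0] > -5 -> (arr[x] != 1 and 2*data[0] != 11)) and ((not (arr[0] > -5)) -> (2*c != 2*x + 12 -> (store(arr, 3, c + 7)[x] + x != c - 7 and 2*data[0] != 11)))
Answer: WP = (arr[0] > -5 -> (arr[x] != 1 and 2*data[0] != 11)) and ((not (arr[0] > -5)) -> (2*c != 2*x + 12 -> (store(arr, 3, c + 7)[x] + x != c - 7 and 2*data[0] != 11)))


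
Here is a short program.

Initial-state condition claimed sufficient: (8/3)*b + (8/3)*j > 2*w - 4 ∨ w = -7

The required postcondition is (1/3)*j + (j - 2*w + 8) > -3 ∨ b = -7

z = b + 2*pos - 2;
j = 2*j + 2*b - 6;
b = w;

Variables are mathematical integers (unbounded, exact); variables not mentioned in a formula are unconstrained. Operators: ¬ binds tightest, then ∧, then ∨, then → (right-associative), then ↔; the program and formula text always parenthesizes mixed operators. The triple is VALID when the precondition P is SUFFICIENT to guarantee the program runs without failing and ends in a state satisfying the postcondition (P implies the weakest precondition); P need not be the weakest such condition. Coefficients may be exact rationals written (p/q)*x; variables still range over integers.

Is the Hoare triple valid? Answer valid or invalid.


Working backward. After the program, the postcondition (1/3)*j + (j - 2*w + 8) > -3 ∨ b = -7 must hold; in canonical form it is (4/3)*j > 2*w - 11 ∨ b = -7.
Before b := w: (4/3)*j > 2*w - 11 ∨ w = -7
Before j := 2*j + 2*b - 6: (8/3)*b + (8/3)*j > 2*w - 3 ∨ w = -7
Before z := b + 2*pos - 2: (8/3)*b + (8/3)*j > 2*w - 3 ∨ w = -7
The weakest precondition is (8/3)*b + (8/3)*j > 2*w - 3 ∨ w = -7.
Check whether (8/3)*b + (8/3)*j > 2*w - 4 ∨ w = -7 implies it.
Countermodel: at the initial state b = 0, j = -8, w = -9, the precondition holds but the weakest precondition fails.
Answer: invalid


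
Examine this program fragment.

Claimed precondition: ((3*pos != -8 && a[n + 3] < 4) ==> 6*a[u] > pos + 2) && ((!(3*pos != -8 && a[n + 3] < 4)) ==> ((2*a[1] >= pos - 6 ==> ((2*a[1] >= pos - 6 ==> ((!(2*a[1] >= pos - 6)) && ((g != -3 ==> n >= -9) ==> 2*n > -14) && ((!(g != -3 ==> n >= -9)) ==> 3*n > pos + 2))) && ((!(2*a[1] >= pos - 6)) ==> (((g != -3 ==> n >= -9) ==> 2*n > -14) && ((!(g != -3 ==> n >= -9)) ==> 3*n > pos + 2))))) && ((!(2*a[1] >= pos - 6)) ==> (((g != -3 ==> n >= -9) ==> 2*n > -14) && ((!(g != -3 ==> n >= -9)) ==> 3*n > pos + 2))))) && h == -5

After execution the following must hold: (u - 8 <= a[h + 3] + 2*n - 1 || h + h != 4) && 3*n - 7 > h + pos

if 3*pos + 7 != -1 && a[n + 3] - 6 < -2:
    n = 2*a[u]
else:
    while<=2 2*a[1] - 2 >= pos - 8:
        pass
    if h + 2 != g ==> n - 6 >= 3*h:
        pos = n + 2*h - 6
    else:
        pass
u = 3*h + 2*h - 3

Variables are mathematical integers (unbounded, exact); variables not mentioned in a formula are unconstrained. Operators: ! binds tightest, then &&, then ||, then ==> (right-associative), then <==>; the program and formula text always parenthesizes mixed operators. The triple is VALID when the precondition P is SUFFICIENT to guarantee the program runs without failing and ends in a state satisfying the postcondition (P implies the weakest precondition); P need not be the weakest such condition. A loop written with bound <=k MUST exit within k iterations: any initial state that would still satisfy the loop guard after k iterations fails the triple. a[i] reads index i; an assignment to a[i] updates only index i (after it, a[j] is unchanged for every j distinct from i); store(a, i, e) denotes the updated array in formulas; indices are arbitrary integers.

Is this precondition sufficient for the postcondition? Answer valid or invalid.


Working backward. After the program, the postcondition (u - 8 <= a[h + 3] + 2*n - 1 || h + h != 4) && 3*n - 7 > h + pos must hold; in canonical form it is (u <= a[h + 3] + 2*n + 7 || 2*h != 4) && 3*n > h + pos + 7.
Before u := 3*h + 2*h - 3: (5*h <= a[h + 3] + 2*n + 10 || 2*h != 4) && 3*n > h + pos + 7
Then branch requires (5*h <= a[h + 3] + 4*a[u] + 10 || 2*h != 4) && 6*a[u] > h + pos + 7; else branch requires (2*a[1] >= pos - 6 ==> ((2*a[1] >= pos - 6 ==> ((!(2*a[1] >= pos - 6)) && ((h != g - 2 ==> n >= 3*h + 6) ==> ((5*h <= a[h + 3] + 2*n + 10 || 2*h != 4) && 2*n > 3*h + 1)) && ((!(h != g - 2 ==> n >= 3*h + 6)) ==> ((5*h <= a[h + 3] + 2*n + 10 || 2*h != 4) && 3*n > h + pos + 7)))) && ((!(2*a[1] >= pos - 6)) ==> (((h != g - 2 ==> n >= 3*h + 6) ==> ((5*h <= a[h + 3] + 2*n + 10 || 2*h != 4) && 2*n > 3*h + 1)) && ((!(h != g - 2 ==> n >= 3*h + 6)) ==> ((5*h <= a[h + 3] + 2*n + 10 || 2*h != 4) && 3*n > h + pos + 7)))))) && ((!(2*a[1] >= pos - 6)) ==> (((h != g - 2 ==> n >= 3*h + 6) ==> ((5*h <= a[h + 3] + 2*n + 10 || 2*h != 4) && 2*n > 3*h + 1)) && ((!(h != g - 2 ==> n >= 3*h + 6)) ==> ((5*h <= a[h + 3] + 2*n + 10 || 2*h != 4) && 3*n > h + pos + 7)))).
Before the if: ((3*pos != -8 && a[n + 3] < 4) ==> ((5*h <= a[h + 3] + 4*a[u] + 10 || 2*h != 4) && 6*a[u] > h + pos + 7)) && ((!(3*pos != -8 && a[n + 3] < 4)) ==> ((2*a[1] >= pos - 6 ==> ((2*a[1] >= pos - 6 ==> ((!(2*a[1] >= pos - 6)) && ((h != g - 2 ==> n >= 3*h + 6) ==> ((5*h <= a[h + 3] + 2*n + 10 || 2*h != 4) && 2*n > 3*h + 1)) && ((!(h != g - 2 ==> n >= 3*h + 6)) ==> ((5*h <= a[h + 3] + 2*n + 10 || 2*h != 4) && 3*n > h + pos + 7)))) && ((!(2*a[1] >= pos - 6)) ==> (((h != g - 2 ==> n >= 3*h + 6) ==> ((5*h <= a[h + 3] + 2*n + 10 || 2*h != 4) && 2*n > 3*h + 1)) && ((!(h != g - 2 ==> n >= 3*h + 6)) ==> ((5*h <= a[h + 3] + 2*n + 10 || 2*h != 4) && 3*n > h + pos + 7)))))) && ((!(2*a[1] >= pos - 6)) ==> (((h != g - 2 ==> n >= 3*h + 6) ==> ((5*h <= a[h + 3] + 2*n + 10 || 2*h != 4) && 2*n > 3*h + 1)) && ((!(h != g - 2 ==> n >= 3*h + 6)) ==> ((5*h <= a[h + 3] + 2*n + 10 || 2*h != 4) && 3*n > h + pos + 7))))))
The weakest precondition is ((3*pos != -8 && a[n + 3] < 4) ==> ((5*h <= a[h + 3] + 4*a[u] + 10 || 2*h != 4) && 6*a[u] > h + pos + 7)) && ((!(3*pos != -8 && a[n + 3] < 4)) ==> ((2*a[1] >= pos - 6 ==> ((2*a[1] >= pos - 6 ==> ((!(2*a[1] >= pos - 6)) && ((h != g - 2 ==> n >= 3*h + 6) ==> ((5*h <= a[h + 3] + 2*n + 10 || 2*h != 4) && 2*n > 3*h + 1)) && ((!(h != g - 2 ==> n >= 3*h + 6)) ==> ((5*h <= a[h + 3] + 2*n + 10 || 2*h != 4) && 3*n > h + pos + 7)))) && ((!(2*a[1] >= pos - 6)) ==> (((h != g - 2 ==> n >= 3*h + 6) ==> ((5*h <= a[h + 3] + 2*n + 10 || 2*h != 4) && 2*n > 3*h + 1)) && ((!(h != g - 2 ==> n >= 3*h + 6)) ==> ((5*h <= a[h + 3] + 2*n + 10 || 2*h != 4) && 3*n > h + pos + 7)))))) && ((!(2*a[1] >= pos - 6)) ==> (((h != g - 2 ==> n >= 3*h + 6) ==> ((5*h <= a[h + 3] + 2*n + 10 || 2*h != 4) && 2*n > 3*h + 1)) && ((!(h != g - 2 ==> n >= 3*h + 6)) ==> ((5*h <= a[h + 3] + 2*n + 10 || 2*h != 4) && 3*n > h + pos + 7)))))).
Check whether ((3*pos != -8 && a[n + 3] < 4) ==> 6*a[u] > pos + 2) && ((!(3*pos != -8 && a[n + 3] < 4)) ==> ((2*a[1] >= pos - 6 ==> ((2*a[1] >= pos - 6 ==> ((!(2*a[1] >= pos - 6)) && ((g != -3 ==> n >= -9) ==> 2*n > -14) && ((!(g != -3 ==> n >= -9)) ==> 3*n > pos + 2))) && ((!(2*a[1] >= pos - 6)) ==> (((g != -3 ==> n >= -9) ==> 2*n > -14) && ((!(g != -3 ==> n >= -9)) ==> 3*n > pos + 2))))) && ((!(2*a[1] >= pos - 6)) ==> (((g != -3 ==> n >= -9) ==> 2*n > -14) && ((!(g != -3 ==> n >= -9)) ==> 3*n > pos + 2))))) && h == -5 implies it.
Every state satisfying the precondition satisfies the weakest precondition: the implication holds.
Answer: valid


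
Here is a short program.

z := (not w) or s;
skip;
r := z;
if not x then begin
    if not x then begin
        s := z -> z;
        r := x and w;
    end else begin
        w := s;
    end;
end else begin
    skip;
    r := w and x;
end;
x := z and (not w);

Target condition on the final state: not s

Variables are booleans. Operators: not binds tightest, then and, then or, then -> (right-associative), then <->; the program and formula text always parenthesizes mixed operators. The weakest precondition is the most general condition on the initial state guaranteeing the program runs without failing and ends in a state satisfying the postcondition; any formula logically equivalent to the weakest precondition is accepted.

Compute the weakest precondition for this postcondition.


Working backward. After the program, not s must hold.
Before x := z and (not w): not s
Then branch requires x and (x -> (not s)); else branch requires not s.
Before the if: ((not x) -> (x and (x -> (not s)))) and (x -> (not s))
Before r := z: ((not x) -> (x and (x -> (not s)))) and (x -> (not s))
Before skip: ((not x) -> (x and (x -> (not s)))) and (x -> (not s))
Before z := (not w) or s: ((not x) -> (x and (x -> (not s)))) and (x -> (not s))
Answer: WP = ((not x) -> (x and (x -> (not s)))) and (x -> (not s))


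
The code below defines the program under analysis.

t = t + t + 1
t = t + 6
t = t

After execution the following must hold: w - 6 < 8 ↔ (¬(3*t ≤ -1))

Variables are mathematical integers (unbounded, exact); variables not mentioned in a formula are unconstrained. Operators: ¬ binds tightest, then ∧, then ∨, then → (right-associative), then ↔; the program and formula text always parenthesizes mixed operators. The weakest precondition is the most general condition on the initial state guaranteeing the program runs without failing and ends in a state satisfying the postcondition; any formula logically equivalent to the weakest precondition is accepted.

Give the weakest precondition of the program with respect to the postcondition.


Working backward. After the program, the postcondition w - 6 < 8 ↔ (¬(3*t ≤ -1)) must hold; in canonical form it is w < 14 ↔ (¬(3*t ≤ -1)).
Before t := t: w < 14 ↔ (¬(3*t ≤ -1))
Before t := t + 6: w < 14 ↔ (¬(3*t ≤ -19))
Before t := t + t + 1: w < 14 ↔ (¬(6*t ≤ -22))
Answer: WP = w < 14 ↔ (¬(6*t ≤ -22))


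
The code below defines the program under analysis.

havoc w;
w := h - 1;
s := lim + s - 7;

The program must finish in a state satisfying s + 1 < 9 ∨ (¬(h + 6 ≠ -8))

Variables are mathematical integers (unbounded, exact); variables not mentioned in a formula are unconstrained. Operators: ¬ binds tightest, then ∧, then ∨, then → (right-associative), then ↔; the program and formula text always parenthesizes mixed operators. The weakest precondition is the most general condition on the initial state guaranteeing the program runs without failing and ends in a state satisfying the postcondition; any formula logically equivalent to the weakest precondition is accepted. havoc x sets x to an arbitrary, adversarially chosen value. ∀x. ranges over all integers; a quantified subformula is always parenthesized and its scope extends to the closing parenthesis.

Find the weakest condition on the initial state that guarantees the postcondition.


Working backward. After the program, the postcondition s + 1 < 9 ∨ (¬(h + 6 ≠ -8)) must hold; in canonical form it is s < 8 ∨ (¬(h ≠ -14)).
Before s := lim + s - 7: lim + s < 15 ∨ (¬(h ≠ -14))
Before w := h - 1: lim + s < 15 ∨ (¬(h ≠ -14))
Before havoc w: lim + s < 15 ∨ (¬(h ≠ -14))
Answer: WP = lim + s < 15 ∨ (¬(h ≠ -14))


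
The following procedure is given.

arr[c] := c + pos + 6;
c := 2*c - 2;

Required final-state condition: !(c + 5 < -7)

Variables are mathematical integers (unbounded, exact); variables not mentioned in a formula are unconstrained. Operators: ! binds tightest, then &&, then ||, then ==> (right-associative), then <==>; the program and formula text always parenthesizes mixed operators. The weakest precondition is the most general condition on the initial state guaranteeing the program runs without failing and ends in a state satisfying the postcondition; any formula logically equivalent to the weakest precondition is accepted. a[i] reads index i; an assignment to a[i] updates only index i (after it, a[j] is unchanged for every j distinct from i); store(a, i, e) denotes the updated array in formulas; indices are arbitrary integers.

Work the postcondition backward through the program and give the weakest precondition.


Working backward. After the program, the postcondition !(c + 5 < -7) must hold; in canonical form it is !(c < -12).
Before c := 2*c - 2: !(2*c < -10)
Before arr[c] := c + pos + 6: !(2*c < -10)
Answer: WP = !(2*c < -10)


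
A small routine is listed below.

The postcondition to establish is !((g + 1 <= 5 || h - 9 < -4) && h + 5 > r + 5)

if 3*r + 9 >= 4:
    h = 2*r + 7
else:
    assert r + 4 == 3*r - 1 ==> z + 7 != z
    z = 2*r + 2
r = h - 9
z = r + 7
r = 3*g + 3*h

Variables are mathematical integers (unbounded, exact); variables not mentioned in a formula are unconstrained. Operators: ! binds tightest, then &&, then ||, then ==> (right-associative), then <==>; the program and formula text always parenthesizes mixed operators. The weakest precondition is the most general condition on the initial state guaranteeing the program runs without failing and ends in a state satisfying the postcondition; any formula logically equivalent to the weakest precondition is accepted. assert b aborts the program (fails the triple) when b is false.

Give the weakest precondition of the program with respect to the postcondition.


Working backward. After the program, the postcondition !((g + 1 <= 5 || h - 9 < -4) && h + 5 > r + 5) must hold; in canonical form it is !((g <= 4 || h < 5) && h > r).
Before r := 3*g + 3*h: !((g <= 4 || h < 5) && 3*g + 2*h < 0)
Before z := r + 7: !((g <= 4 || h < 5) && 3*g + 2*h < 0)
Before r := h - 9: !((g <= 4 || h < 5) && 3*g + 2*h < 0)
Then branch requires !((g <= 4 || 2*r < -2) && 3*g + 4*r < -14); else branch requires !((g <= 4 || h < 5) && 3*g + 2*h < 0).
Before the if: (3*r >= -5 ==> (!((g <= 4 || 2*r < -2) && 3*g + 4*r < -14))) && ((!(3*r >= -5)) ==> (!((g <= 4 || h < 5) && 3*g + 2*h < 0)))
Answer: WP = (3*r >= -5 ==> (!((g <= 4 || 2*r < -2) && 3*g + 4*r < -14))) && ((!(3*r >= -5)) ==> (!((g <= 4 || h < 5) && 3*g + 2*h < 0)))


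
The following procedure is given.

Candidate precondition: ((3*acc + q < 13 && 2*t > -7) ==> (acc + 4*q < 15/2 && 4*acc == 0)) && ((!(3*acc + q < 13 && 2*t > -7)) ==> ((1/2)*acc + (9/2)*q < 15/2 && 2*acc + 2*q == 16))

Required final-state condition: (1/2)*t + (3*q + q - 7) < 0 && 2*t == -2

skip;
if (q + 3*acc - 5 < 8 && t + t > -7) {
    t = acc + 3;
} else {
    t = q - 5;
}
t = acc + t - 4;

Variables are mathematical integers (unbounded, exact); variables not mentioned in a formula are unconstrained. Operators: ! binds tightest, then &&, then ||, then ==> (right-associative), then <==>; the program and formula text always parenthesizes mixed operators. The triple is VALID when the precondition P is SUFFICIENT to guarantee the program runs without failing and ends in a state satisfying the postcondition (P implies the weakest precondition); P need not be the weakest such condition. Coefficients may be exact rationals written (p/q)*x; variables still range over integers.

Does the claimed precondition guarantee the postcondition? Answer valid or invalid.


Working backward. After the program, the postcondition (1/2)*t + (3*q + q - 7) < 0 && 2*t == -2 must hold; in canonical form it is 4*q + (1/2)*t < 7 && 2*t == -2.
Before t := acc + t - 4: (1/2)*acc + 4*q + (1/2)*t < 9 && 2*acc + 2*t == 6
Then branch requires acc + 4*q < 15/2 && 4*acc == 0; else branch requires (1/2)*acc + (9/2)*q < 23/2 && 2*acc + 2*q == 16.
Before the if: ((3*acc + q < 13 && 2*t > -7) ==> (acc + 4*q < 15/2 && 4*acc == 0)) && ((!(3*acc + q < 13 && 2*t > -7)) ==> ((1/2)*acc + (9/2)*q < 23/2 && 2*acc + 2*q == 16))
Before skip: ((3*acc + q < 13 && 2*t > -7) ==> (acc + 4*q < 15/2 && 4*acc == 0)) && ((!(3*acc + q < 13 && 2*t > -7)) ==> ((1/2)*acc + (9/2)*q < 23/2 && 2*acc + 2*q == 16))
The weakest precondition is ((3*acc + q < 13 && 2*t > -7) ==> (acc + 4*q < 15/2 && 4*acc == 0)) && ((!(3*acc + q < 13 && 2*t > -7)) ==> ((1/2)*acc + (9/2)*q < 23/2 && 2*acc + 2*q == 16)).
Check whether ((3*acc + q < 13 && 2*t > -7) ==> (acc + 4*q < 15/2 && 4*acc == 0)) && ((!(3*acc + q < 13 && 2*t > -7)) ==> ((1/2)*acc + (9/2)*q < 15/2 && 2*acc + 2*q == 16)) implies it.
Every state satisfying the precondition satisfies the weakest precondition: the implication holds.
Answer: valid


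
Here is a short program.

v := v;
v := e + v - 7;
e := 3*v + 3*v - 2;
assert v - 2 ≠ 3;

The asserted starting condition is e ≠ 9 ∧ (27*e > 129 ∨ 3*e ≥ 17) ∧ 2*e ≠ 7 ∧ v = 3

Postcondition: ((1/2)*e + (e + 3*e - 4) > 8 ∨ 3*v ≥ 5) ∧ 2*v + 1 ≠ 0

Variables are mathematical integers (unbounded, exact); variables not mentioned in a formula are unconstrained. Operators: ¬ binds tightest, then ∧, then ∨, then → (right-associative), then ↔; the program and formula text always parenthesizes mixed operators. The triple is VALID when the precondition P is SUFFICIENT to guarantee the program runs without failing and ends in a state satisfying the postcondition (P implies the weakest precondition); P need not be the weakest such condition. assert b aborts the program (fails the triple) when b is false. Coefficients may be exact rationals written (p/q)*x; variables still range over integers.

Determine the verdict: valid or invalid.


Working backward. After the program, the postcondition ((1/2)*e + (e + 3*e - 4) > 8 ∨ 3*v ≥ 5) ∧ 2*v + 1 ≠ 0 must hold; in canonical form it is ((9/2)*e > 12 ∨ 3*v ≥ 5) ∧ 2*v ≠ -1.
Before assert v - 2 ≠ 3: v ≠ 5 ∧ ((9/2)*e > 12 ∨ 3*v ≥ 5) ∧ 2*v ≠ -1
Before e := 3*v + 3*v - 2: v ≠ 5 ∧ (27*v > 21 ∨ 3*v ≥ 5) ∧ 2*v ≠ -1
Before v := e + v - 7: e + v ≠ 12 ∧ (27*e + 27*v > 210 ∨ 3*e + 3*v ≥ 26) ∧ 2*e + 2*v ≠ 13
Before v := v: e + v ≠ 12 ∧ (27*e + 27*v > 210 ∨ 3*e + 3*v ≥ 26) ∧ 2*e + 2*v ≠ 13
The weakest precondition is e + v ≠ 12 ∧ (27*e + 27*v > 210 ∨ 3*e + 3*v ≥ 26) ∧ 2*e + 2*v ≠ 13.
Check whether e ≠ 9 ∧ (27*e > 129 ∨ 3*e ≥ 17) ∧ 2*e ≠ 7 ∧ v = 3 implies it.
Every state satisfying the precondition satisfies the weakest precondition: the implication holds.
Answer: valid


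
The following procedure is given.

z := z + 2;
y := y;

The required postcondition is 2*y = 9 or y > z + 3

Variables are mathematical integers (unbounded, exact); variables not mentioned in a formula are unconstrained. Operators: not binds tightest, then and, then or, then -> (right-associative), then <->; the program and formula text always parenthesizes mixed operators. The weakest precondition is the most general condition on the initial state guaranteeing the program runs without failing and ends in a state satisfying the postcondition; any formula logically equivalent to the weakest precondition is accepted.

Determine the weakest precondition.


Working backward. After the program, 2*y = 9 or y > z + 3 must hold.
Before y := y: 2*y = 9 or y > z + 3
Before z := z + 2: 2*y = 9 or y > z + 5
Answer: WP = 2*y = 9 or y > z + 5


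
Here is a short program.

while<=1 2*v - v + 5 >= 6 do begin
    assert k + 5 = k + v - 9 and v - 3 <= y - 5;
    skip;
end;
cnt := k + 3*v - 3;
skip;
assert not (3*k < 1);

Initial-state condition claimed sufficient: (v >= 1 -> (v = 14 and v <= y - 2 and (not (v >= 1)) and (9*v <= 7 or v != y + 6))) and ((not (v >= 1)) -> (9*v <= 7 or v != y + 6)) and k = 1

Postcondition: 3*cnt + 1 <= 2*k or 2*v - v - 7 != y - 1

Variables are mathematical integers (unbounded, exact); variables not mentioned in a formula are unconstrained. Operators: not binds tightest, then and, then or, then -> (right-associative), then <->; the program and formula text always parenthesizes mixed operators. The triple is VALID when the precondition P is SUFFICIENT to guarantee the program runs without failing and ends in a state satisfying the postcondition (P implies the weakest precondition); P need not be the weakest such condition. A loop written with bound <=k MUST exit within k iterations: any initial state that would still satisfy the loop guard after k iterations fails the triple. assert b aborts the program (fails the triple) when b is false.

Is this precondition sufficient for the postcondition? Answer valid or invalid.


Working backward. After the program, the postcondition 3*cnt + 1 <= 2*k or 2*v - v - 7 != y - 1 must hold; in canonical form it is 3*cnt <= 2*k - 1 or v != y + 6.
Before assert not (3*k < 1): (not (3*k < 1)) and (3*cnt <= 2*k - 1 or v != y + 6)
Before skip: (not (3*k < 1)) and (3*cnt <= 2*k - 1 or v != y + 6)
Before cnt := k + 3*v - 3: (not (3*k < 1)) and (k + 9*v <= 8 or v != y + 6)
Before the loop (bound <=1), unroll the exhaustion recursion (WP_0 = exit-now case; WP_j = one more guarded iteration, up to j = 1):
  WP_0: (not (v >= 1)) and (not (3*k < 1)) and (k + 9*v <= 8 or v != y + 6)
  WP_1: (v >= 1 -> (v = 14 and v <= y - 2 and (not (v >= 1)) and (not (3*k < 1)) and (k + 9*v <= 8 or v != y + 6))) and ((not (v >= 1)) -> ((not (3*k < 1)) and (k + 9*v <= 8 or v != y + 6)))
So before the loop: (v >= 1 -> (v = 14 and v <= y - 2 and (not (v >= 1)) and (not (3*k < 1)) and (k + 9*v <= 8 or v != y + 6))) and ((not (v >= 1)) -> ((not (3*k < 1)) and (k + 9*v <= 8 or v != y + 6)))
The weakest precondition is (v >= 1 -> (v = 14 and v <= y - 2 and (not (v >= 1)) and (not (3*k < 1)) and (k + 9*v <= 8 or v != y + 6))) and ((not (v >= 1)) -> ((not (3*k < 1)) and (k + 9*v <= 8 or v != y + 6))).
Check whether (v >= 1 -> (v = 14 and v <= y - 2 and (not (v >= 1)) and (9*v <= 7 or v != y + 6))) and ((not (v >= 1)) -> (9*v <= 7 or v != y + 6)) and k = 1 implies it.
Every state satisfying the precondition satisfies the weakest precondition: the implication holds.
Answer: valid


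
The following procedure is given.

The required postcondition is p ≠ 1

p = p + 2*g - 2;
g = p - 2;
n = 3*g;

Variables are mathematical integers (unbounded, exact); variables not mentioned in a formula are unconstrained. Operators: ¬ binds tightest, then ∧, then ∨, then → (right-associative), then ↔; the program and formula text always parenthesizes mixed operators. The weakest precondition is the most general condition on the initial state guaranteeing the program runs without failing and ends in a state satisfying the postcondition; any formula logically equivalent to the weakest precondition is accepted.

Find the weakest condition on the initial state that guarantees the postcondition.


Working backward. After the program, p ≠ 1 must hold.
Before n := 3*g: p ≠ 1
Before g := p - 2: p ≠ 1
Before p := p + 2*g - 2: 2*g + p ≠ 3
Answer: WP = 2*g + p ≠ 3


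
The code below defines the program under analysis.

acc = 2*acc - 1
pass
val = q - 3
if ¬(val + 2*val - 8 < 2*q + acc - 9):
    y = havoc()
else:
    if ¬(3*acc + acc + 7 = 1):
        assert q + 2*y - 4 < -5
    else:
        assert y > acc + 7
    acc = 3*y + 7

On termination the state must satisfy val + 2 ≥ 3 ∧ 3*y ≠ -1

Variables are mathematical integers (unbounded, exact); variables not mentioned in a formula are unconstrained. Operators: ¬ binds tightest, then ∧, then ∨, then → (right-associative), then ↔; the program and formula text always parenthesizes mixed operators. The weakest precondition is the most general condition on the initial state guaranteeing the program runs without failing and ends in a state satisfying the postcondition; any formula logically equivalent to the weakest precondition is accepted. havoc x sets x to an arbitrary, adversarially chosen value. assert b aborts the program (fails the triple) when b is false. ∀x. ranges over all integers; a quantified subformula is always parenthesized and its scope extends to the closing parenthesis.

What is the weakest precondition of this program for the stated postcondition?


Working backward. After the program, the postcondition val + 2 ≥ 3 ∧ 3*y ≠ -1 must hold; in canonical form it is val ≥ 1 ∧ 3*y ≠ -1.
Then branch requires ∀y_1. (val ≥ 1 ∧ 3*y_1 ≠ -1); else branch requires ((¬(4*acc = -6)) → (q + 2*y < -1 ∧ val ≥ 1 ∧ 3*y ≠ -1)) ∧ (4*acc = -6 → (y > acc + 7 ∧ val ≥ 1 ∧ 3*y ≠ -1)).
Before the if: ((¬(3*val < acc + 2*q - 1)) → (∀y_1. (val ≥ 1 ∧ 3*y_1 ≠ -1))) ∧ (3*val < acc + 2*q - 1 → (((¬(4*acc = -6)) → (q + 2*y < -1 ∧ val ≥ 1 ∧ 3*y ≠ -1)) ∧ (4*acc = -6 → (y > acc + 7 ∧ val ≥ 1 ∧ 3*y ≠ -1))))
Before val := q - 3: ((¬(q < acc + 8)) → (∀y_1. (q ≥ 4 ∧ 3*y_1 ≠ -1))) ∧ (q < acc + 8 → (((¬(4*acc = -6)) → (q + 2*y < -1 ∧ q ≥ 4 ∧ 3*y ≠ -1)) ∧ (4*acc = -6 → (y > acc + 7 ∧ q ≥ 4 ∧ 3*y ≠ -1))))
Before skip: ((¬(q < acc + 8)) → (∀y_1. (q ≥ 4 ∧ 3*y_1 ≠ -1))) ∧ (q < acc + 8 → (((¬(4*acc = -6)) → (q + 2*y < -1 ∧ q ≥ 4 ∧ 3*y ≠ -1)) ∧ (4*acc = -6 → (y > acc + 7 ∧ q ≥ 4 ∧ 3*y ≠ -1))))
Before acc := 2*acc - 1: ((¬(q < 2*acc + 7)) → (∀y_1. (q ≥ 4 ∧ 3*y_1 ≠ -1))) ∧ (q < 2*acc + 7 → (((¬(8*acc = -2)) → (q + 2*y < -1 ∧ q ≥ 4 ∧ 3*y ≠ -1)) ∧ (8*acc = -2 → (y > 2*acc + 6 ∧ q ≥ 4 ∧ 3*y ≠ -1))))
Answer: WP = ((¬(q < 2*acc + 7)) → (∀y_1. (q ≥ 4 ∧ 3*y_1 ≠ -1))) ∧ (q < 2*acc + 7 → (((¬(8*acc = -2)) → (q + 2*y < -1 ∧ q ≥ 4 ∧ 3*y ≠ -1)) ∧ (8*acc = -2 → (y > 2*acc + 6 ∧ q ≥ 4 ∧ 3*y ≠ -1))))


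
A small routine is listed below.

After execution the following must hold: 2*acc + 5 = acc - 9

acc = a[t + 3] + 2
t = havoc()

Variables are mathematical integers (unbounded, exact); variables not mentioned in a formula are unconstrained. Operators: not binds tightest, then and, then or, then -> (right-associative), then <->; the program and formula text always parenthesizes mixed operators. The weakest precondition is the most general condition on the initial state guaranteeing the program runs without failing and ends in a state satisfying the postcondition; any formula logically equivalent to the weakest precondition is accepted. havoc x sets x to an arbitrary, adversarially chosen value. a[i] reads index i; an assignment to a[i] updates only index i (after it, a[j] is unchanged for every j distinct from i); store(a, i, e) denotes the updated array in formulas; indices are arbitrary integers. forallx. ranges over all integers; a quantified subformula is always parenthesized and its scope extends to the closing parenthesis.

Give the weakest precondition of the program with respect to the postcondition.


Working backward. After the program, the postcondition 2*acc + 5 = acc - 9 must hold; in canonical form it is acc = -14.
Before havoc t: acc = -14
Before acc := a[t + 3] + 2: a[t + 3] = -16
Answer: WP = a[t + 3] = -16


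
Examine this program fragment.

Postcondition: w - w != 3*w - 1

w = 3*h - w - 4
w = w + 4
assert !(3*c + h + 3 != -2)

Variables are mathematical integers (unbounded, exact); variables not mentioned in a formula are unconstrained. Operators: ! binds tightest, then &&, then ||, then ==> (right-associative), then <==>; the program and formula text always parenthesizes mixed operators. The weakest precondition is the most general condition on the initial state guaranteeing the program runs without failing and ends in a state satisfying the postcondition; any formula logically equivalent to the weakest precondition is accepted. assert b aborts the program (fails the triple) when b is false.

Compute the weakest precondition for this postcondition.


Working backward. After the program, the postcondition w - w != 3*w - 1 must hold; in canonical form it is 3*w != 1.
Before assert !(3*c + h + 3 != -2): (!(3*c + h != -5)) && 3*w != 1
Before w := w + 4: (!(3*c + h != -5)) && 3*w != -11
Before w := 3*h - w - 4: (!(3*c + h != -5)) && 9*h != 3*w + 1
Answer: WP = (!(3*c + h != -5)) && 9*h != 3*w + 1


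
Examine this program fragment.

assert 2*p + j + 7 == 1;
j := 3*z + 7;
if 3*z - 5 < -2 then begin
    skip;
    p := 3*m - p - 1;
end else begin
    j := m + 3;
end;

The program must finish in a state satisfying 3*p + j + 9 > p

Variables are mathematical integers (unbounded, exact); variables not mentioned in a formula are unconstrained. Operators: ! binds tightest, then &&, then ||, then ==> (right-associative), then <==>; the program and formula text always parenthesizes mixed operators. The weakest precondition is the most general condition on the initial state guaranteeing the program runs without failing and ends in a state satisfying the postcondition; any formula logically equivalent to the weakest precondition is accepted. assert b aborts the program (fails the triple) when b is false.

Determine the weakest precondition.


Working backward. After the program, the postcondition 3*p + j + 9 > p must hold; in canonical form it is j + 2*p > -9.
Then branch requires j + 6*m > 2*p - 7; else branch requires m + 2*p > -12.
Before the if: (3*z < 3 ==> j + 6*m > 2*p - 7) && ((!(3*z < 3)) ==> m + 2*p > -12)
Before j := 3*z + 7: (3*z < 3 ==> 6*m + 3*z > 2*p - 14) && ((!(3*z < 3)) ==> m + 2*p > -12)
Before assert 2*p + j + 7 == 1: j + 2*p == -6 && (3*z < 3 ==> 6*m + 3*z > 2*p - 14) && ((!(3*z < 3)) ==> m + 2*p > -12)
Answer: WP = j + 2*p == -6 && (3*z < 3 ==> 6*m + 3*z > 2*p - 14) && ((!(3*z < 3)) ==> m + 2*p > -12)


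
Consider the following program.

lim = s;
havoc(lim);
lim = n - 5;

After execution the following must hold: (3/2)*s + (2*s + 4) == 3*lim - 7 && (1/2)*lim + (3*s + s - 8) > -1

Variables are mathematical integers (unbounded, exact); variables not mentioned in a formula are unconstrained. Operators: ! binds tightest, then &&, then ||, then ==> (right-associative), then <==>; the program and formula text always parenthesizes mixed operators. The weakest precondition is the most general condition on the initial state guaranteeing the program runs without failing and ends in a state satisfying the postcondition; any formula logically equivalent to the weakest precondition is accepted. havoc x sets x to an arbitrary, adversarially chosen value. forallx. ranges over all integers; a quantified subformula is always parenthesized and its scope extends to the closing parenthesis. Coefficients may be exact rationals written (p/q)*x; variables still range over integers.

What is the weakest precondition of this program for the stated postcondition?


Working backward. After the program, the postcondition (3/2)*s + (2*s + 4) == 3*lim - 7 && (1/2)*lim + (3*s + s - 8) > -1 must hold; in canonical form it is (7/2)*s == 3*lim - 11 && (1/2)*lim + 4*s > 7.
Before lim := n - 5: (7/2)*s == 3*n - 26 && (1/2)*n + 4*s > 19/2
Before havoc lim: (7/2)*s == 3*n - 26 && (1/2)*n + 4*s > 19/2
Before lim := s: (7/2)*s == 3*n - 26 && (1/2)*n + 4*s > 19/2
Answer: WP = (7/2)*s == 3*n - 26 && (1/2)*n + 4*s > 19/2


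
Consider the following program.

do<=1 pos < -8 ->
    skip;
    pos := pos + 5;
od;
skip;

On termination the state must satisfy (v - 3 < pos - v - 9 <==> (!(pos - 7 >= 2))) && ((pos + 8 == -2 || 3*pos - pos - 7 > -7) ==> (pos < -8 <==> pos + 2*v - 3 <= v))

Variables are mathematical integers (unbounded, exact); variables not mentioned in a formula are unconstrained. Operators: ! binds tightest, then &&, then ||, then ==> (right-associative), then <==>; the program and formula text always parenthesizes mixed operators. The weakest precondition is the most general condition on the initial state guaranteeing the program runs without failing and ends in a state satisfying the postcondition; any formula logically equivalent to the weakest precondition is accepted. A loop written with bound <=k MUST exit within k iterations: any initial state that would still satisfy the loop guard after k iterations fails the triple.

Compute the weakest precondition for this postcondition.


Working backward. After the program, the postcondition (v - 3 < pos - v - 9 <==> (!(pos - 7 >= 2))) && ((pos + 8 == -2 || 3*pos - pos - 7 > -7) ==> (pos < -8 <==> pos + 2*v - 3 <= v)) must hold; in canonical form it is (2*v < pos - 6 <==> (!(pos >= 9))) && ((pos == -10 || 2*pos > 0) ==> (pos < -8 <==> pos + v <= 3)).
Before skip: (2*v < pos - 6 <==> (!(pos >= 9))) && ((pos == -10 || 2*pos > 0) ==> (pos < -8 <==> pos + v <= 3))
Before the loop (bound <=1), unroll the exhaustion recursion (WP_0 = exit-now case; WP_j = one more guarded iteration, up to j = 1):
  WP_0: (!(pos < -8)) && (2*v < pos - 6 <==> (!(pos >= 9))) && ((pos == -10 || 2*pos > 0) ==> (pos < -8 <==> pos + v <= 3))
  WP_1: (pos < -8 ==> ((!(pos < -13)) && (2*v < pos - 1 <==> (!(pos >= 4))) && ((pos == -15 || 2*pos > -10) ==> (pos < -13 <==> pos + v <= -2)))) && ((!(pos < -8)) ==> ((2*v < pos - 6 <==> (!(pos >= 9))) && ((pos == -10 || 2*pos > 0) ==> (pos < -8 <==> pos + v <= 3))))
So before the loop: (pos < -8 ==> ((!(pos < -13)) && (2*v < pos - 1 <==> (!(pos >= 4))) && ((pos == -15 || 2*pos > -10) ==> (pos < -13 <==> pos + v <= -2)))) && ((!(pos < -8)) ==> ((2*v < pos - 6 <==> (!(pos >= 9))) && ((pos == -10 || 2*pos > 0) ==> (pos < -8 <==> pos + v <= 3))))
Answer: WP = (pos < -8 ==> ((!(pos < -13)) && (2*v < pos - 1 <==> (!(pos >= 4))) && ((pos == -15 || 2*pos > -10) ==> (pos < -13 <==> pos + v <= -2)))) && ((!(pos < -8)) ==> ((2*v < pos - 6 <==> (!(pos >= 9))) && ((pos == -10 || 2*pos > 0) ==> (pos < -8 <==> pos + v <= 3))))
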